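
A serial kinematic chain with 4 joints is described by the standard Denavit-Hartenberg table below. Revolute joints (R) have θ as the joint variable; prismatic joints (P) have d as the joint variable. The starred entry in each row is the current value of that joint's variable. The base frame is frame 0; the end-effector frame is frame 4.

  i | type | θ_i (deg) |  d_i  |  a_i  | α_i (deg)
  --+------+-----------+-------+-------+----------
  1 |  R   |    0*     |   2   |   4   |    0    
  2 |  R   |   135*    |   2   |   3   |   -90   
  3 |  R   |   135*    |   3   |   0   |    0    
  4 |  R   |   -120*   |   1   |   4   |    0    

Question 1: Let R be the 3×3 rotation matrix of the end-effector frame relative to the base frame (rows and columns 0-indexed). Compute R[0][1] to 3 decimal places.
0.183

End-effector y-axis (col 1 of R) = (0.1830,-0.1830,-0.9659)
R[0][1] = 0.1830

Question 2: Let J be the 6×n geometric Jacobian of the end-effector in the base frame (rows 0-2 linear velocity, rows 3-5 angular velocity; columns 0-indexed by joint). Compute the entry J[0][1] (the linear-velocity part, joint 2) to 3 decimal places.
-2.025

axis z_1 = (0.0000,0.0000,1.0000); lever o_n−o_1 = (-7.6818,2.0249,0.9647)
cross product → J_v[:, 1] = (-2.0249,-7.6818,0.0000)
J_ω[:, 1] = z_1
entry J[0][1] = -2.0249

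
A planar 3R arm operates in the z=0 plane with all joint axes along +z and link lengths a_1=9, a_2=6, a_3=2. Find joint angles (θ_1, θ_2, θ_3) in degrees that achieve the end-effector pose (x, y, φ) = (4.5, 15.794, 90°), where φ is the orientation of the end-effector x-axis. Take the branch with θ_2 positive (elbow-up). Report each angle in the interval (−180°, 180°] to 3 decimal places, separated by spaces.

59.997 30.007 -0.004

wrist centre = target − a_3·(cos φ, sin φ) = (4.5000, 13.7940)
cos θ_2 = (210.5244−9²−6²)/(2·9·6) = 0.8660; θ_2 = 30.0067° (elbow-up)
β = atan2(13.7940,4.5000) = 71.9322°; ψ = atan2(3.0006,14.1958) = 11.9351°
θ_1 = β − ψ = 59.9971°
θ_3 = φ − θ_1 − θ_2 = -0.0038° (wrapped to (-180°,180°])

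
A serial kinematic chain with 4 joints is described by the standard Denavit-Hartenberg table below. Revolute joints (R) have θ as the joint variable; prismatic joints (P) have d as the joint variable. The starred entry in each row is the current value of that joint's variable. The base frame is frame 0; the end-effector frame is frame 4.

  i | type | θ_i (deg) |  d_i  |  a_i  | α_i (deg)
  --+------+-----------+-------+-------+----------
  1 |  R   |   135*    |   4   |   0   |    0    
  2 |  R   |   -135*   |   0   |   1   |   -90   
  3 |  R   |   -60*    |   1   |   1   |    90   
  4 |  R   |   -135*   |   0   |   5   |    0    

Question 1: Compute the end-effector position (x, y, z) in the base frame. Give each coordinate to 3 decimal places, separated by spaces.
after link 1: o_1 = (0.0000, 0.0000, 4.0000)
after link 2: o_2 = (1.0000, 0.0000, 4.0000)
after link 3: o_3 = (1.5000, 1.0000, 4.8660)
after link 4: o_4 = (-0.2678, -2.5355, 1.8042)

-0.268 -2.536 1.804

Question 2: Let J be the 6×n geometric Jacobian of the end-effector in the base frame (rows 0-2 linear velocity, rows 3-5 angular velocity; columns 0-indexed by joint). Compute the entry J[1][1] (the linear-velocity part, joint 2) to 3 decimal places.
-0.268

axis z_1 = (0.0000,0.0000,1.0000); lever o_n−o_1 = (-0.2678,-2.5355,-2.1958)
cross product → J_v[:, 1] = (2.5355,-0.2678,0.0000)
J_ω[:, 1] = z_1
entry J[1][1] = -0.2678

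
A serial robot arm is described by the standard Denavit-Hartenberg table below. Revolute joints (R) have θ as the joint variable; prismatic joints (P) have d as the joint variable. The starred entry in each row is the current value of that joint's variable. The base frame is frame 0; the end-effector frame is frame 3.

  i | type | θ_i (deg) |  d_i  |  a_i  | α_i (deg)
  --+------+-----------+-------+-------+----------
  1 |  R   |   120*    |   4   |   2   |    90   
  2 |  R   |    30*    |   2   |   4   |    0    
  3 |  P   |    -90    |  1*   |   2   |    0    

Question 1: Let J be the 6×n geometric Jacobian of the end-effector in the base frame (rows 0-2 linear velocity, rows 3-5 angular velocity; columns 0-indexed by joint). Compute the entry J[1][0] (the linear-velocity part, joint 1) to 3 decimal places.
axis z_0 = ẑ; lever o_n−o_0 = (-0.6340,7.0981,4.2679)
cross product → J_v[:, 0] = (-7.0981,-0.6340,0.0000)
J_ω[:, 0] = z_0
entry J[1][0] = -0.6340

-0.634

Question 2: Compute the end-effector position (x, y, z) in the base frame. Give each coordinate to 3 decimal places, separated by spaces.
-0.634 7.098 4.268

after link 1: o_1 = (-1.0000, 1.7321, 4.0000)
after link 2: o_2 = (-1.0000, 5.7321, 6.0000)
after link 3: o_3 = (-0.6340, 7.0981, 4.2679)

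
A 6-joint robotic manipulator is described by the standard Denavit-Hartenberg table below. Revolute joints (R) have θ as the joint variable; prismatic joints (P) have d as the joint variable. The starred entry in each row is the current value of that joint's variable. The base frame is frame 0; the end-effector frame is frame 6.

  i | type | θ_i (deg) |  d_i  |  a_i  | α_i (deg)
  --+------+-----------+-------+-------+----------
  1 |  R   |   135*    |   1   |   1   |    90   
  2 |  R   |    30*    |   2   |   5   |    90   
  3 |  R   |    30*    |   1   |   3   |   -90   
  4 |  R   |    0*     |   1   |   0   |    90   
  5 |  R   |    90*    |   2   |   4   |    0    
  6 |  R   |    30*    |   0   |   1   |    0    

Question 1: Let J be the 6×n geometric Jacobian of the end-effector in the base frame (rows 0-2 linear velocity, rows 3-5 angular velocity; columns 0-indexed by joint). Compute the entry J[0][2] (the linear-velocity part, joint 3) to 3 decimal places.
axis z_2 = (-0.3536,0.3536,-0.8660); lever o_n−o_2 = (3.8857,5.0665,-2.9821)
cross product → J_v[:, 2] = (3.3334,-4.4194,-3.1651)
J_ω[:, 2] = z_2
entry J[0][2] = 3.3334

3.333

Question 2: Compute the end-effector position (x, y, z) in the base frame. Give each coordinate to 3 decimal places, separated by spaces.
after link 1: o_1 = (-0.7071, 0.7071, 1.0000)
after link 2: o_2 = (-2.3548, 5.1832, 3.5000)
after link 3: o_3 = (-3.2386, 8.1884, 3.9330)
after link 4: o_4 = (-2.3201, 8.4946, 3.6830)
after link 5: o_5 = (0.6470, 10.4264, 0.9510)
after link 6: o_6 = (1.5309, 10.2496, 0.5179)

1.531 10.250 0.518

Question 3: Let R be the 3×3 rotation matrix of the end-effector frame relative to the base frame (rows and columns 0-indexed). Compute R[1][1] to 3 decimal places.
-0.919

End-effector y-axis (col 1 of R) = (-0.3062,-0.9186,-0.2500)
R[1][1] = -0.9186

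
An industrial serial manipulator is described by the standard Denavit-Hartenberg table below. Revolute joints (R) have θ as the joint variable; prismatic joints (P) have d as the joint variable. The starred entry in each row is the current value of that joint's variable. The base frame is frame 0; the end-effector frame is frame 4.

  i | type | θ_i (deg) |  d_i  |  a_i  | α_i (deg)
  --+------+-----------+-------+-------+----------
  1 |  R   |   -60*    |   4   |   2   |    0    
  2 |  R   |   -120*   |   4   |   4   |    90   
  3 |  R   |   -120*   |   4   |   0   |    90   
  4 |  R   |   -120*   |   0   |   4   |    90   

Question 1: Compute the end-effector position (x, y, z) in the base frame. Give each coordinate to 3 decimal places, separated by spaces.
-4.000 -1.196 9.732

after link 1: o_1 = (1.0000, -1.7321, 4.0000)
after link 2: o_2 = (-3.0000, -1.7321, 8.0000)
after link 3: o_3 = (-3.0000, 2.2679, 8.0000)
after link 4: o_4 = (-4.0000, -1.1962, 9.7321)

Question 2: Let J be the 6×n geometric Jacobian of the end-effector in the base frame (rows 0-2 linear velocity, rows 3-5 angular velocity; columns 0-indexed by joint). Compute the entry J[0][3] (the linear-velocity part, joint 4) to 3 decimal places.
1.732

axis z_3 = (0.8660,0.0000,0.5000); lever o_n−o_3 = (-1.0000,-3.4641,1.7321)
cross product → J_v[:, 3] = (1.7321,-2.0000,-3.0000)
J_ω[:, 3] = z_3
entry J[0][3] = 1.7321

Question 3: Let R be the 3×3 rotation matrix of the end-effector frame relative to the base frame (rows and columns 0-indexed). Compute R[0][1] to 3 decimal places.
End-effector y-axis (col 1 of R) = (0.8660,0.0000,0.5000)
R[0][1] = 0.8660

0.866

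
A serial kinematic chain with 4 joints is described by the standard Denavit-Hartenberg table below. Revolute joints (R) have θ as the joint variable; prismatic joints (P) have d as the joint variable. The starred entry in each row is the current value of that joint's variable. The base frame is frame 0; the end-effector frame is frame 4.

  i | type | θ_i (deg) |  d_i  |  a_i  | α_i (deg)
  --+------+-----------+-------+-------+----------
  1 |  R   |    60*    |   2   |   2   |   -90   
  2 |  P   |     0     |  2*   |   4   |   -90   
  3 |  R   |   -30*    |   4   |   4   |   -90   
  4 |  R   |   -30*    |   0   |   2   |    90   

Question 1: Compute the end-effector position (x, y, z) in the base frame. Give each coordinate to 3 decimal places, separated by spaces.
after link 1: o_1 = (1.0000, 1.7321, 2.0000)
after link 2: o_2 = (1.2679, 6.1962, 2.0000)
after link 3: o_3 = (1.2679, 10.1962, -2.0000)
after link 4: o_4 = (1.2679, 11.9282, -3.0000)

1.268 11.928 -3.000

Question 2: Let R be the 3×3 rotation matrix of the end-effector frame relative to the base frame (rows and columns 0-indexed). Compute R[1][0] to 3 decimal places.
End-effector x-axis (col 0 of R) = (0.0000,0.8660,-0.5000)
R[1][0] = 0.8660

0.866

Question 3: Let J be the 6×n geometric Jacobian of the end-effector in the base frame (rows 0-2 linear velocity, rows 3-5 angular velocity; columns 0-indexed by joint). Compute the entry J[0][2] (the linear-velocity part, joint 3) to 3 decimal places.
axis z_2 = (-0.0000,0.0000,-1.0000); lever o_n−o_2 = (0.0000,5.7321,-5.0000)
cross product → J_v[:, 2] = (5.7321,-0.0000,-0.0000)
J_ω[:, 2] = z_2
entry J[0][2] = 5.7321

5.732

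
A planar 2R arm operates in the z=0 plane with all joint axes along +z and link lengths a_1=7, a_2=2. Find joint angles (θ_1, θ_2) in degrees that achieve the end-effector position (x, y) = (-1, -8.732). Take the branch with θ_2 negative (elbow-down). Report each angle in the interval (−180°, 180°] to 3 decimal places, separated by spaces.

-89.999 -30.004

cos θ_2 = (77.2478−7²−2²)/(2·7·2) = 0.8660; θ_2 = -30.0036° (elbow-down)
β = atan2(-8.7320,-1.0000) = -96.5331°; ψ = atan2(-1.0001,8.7320) = -6.5338°
θ_1 = β − ψ = -89.9993°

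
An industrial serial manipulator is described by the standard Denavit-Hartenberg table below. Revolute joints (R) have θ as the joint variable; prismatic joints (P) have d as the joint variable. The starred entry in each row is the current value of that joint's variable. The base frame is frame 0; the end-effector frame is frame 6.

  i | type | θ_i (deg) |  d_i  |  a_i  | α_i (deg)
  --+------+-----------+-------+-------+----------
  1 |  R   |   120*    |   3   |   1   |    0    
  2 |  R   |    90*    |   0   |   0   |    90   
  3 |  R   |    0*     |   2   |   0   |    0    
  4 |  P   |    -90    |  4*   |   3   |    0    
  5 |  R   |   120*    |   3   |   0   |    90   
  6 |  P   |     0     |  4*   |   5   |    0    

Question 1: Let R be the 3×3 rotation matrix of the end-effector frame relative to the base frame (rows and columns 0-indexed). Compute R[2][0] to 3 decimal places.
End-effector x-axis (col 0 of R) = (-0.7500,-0.4330,0.5000)
R[2][0] = 0.5000

0.500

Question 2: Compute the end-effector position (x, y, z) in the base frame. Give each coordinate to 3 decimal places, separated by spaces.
after link 1: o_1 = (-0.5000, 0.8660, 3.0000)
after link 2: o_2 = (-0.5000, 0.8660, 3.0000)
after link 3: o_3 = (-1.5000, 2.5981, 3.0000)
after link 4: o_4 = (-3.5000, 6.0622, 0.0000)
after link 5: o_5 = (-5.0000, 8.6603, 0.0000)
after link 6: o_6 = (-10.4821, 5.4952, -0.9641)

-10.482 5.495 -0.964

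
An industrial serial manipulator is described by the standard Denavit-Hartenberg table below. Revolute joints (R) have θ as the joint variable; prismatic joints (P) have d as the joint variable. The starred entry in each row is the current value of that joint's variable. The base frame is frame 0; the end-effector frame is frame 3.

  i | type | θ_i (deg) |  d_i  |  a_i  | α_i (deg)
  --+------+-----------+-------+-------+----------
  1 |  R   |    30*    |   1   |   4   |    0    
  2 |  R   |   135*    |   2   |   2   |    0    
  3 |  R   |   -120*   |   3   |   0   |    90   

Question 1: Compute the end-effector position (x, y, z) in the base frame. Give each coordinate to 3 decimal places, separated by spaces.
1.532 2.518 6.000

after link 1: o_1 = (3.4641, 2.0000, 1.0000)
after link 2: o_2 = (1.5322, 2.5176, 3.0000)
after link 3: o_3 = (1.5322, 2.5176, 6.0000)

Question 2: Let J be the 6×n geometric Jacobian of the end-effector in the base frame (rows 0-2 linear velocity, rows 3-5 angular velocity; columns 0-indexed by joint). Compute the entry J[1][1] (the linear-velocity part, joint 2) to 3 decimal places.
-1.932

axis z_1 = (0.0000,0.0000,1.0000); lever o_n−o_1 = (-1.9319,0.5176,5.0000)
cross product → J_v[:, 1] = (-0.5176,-1.9319,0.0000)
J_ω[:, 1] = z_1
entry J[1][1] = -1.9319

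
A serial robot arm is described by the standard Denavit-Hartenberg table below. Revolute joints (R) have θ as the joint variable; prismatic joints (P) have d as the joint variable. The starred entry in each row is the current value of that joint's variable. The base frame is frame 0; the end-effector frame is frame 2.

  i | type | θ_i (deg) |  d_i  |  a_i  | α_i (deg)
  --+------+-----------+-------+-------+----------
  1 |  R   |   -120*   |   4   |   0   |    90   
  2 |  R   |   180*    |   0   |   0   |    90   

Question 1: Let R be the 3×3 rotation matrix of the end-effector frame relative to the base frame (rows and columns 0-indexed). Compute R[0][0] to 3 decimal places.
End-effector x-axis (col 0 of R) = (0.5000,0.8660,0.0000)
R[0][0] = 0.5000

0.500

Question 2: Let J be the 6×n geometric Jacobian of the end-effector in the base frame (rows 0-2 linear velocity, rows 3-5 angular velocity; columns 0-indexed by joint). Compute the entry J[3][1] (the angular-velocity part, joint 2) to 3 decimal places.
-0.866

axis z_1 = (-0.8660,0.5000,0.0000); lever o_n−o_1 = (0.0000,0.0000,0.0000)
cross product → J_v[:, 1] = (0.0000,0.0000,-0.0000)
J_ω[:, 1] = z_1
entry J[3][1] = -0.8660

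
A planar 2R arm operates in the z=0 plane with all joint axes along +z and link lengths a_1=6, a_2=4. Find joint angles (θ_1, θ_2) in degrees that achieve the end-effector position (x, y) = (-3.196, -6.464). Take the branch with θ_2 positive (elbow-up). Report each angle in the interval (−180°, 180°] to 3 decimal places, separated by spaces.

-150.000 90.003

cos θ_2 = (51.9977−6²−4²)/(2·6·4) = -0.0000; θ_2 = 90.0027° (elbow-up)
β = atan2(-6.4640,-3.1960) = -116.3092°; ψ = atan2(4.0000,5.9998) = 33.6909°
θ_1 = β − ψ = -150.0001°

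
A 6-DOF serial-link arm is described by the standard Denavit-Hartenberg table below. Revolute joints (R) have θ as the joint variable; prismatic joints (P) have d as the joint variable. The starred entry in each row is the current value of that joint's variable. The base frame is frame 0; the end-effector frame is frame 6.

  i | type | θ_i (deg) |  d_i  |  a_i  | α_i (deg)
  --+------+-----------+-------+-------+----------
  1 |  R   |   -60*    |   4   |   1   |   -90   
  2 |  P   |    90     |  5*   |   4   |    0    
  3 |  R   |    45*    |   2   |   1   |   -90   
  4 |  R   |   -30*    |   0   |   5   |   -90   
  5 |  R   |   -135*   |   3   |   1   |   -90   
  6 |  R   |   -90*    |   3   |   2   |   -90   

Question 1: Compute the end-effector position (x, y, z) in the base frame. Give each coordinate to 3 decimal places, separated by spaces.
after link 1: o_1 = (0.5000, -0.8660, 4.0000)
after link 2: o_2 = (4.8301, 1.6340, 0.0000)
after link 3: o_3 = (6.2086, 3.2463, -0.7071)
after link 4: o_4 = (6.8428, 7.1480, -3.7690)
after link 5: o_5 = (3.7227, 6.6488, -3.8966)
after link 6: o_6 = (1.3882, 9.3495, -4.4028)

1.388 9.349 -4.403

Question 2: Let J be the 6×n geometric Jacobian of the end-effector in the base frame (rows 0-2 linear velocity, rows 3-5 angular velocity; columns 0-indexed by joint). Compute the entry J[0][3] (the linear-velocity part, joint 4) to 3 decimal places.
-6.579

axis z_3 = (-0.3536,0.6124,0.7071); lever o_n−o_3 = (-4.8204,6.1031,-3.6957)
cross product → J_v[:, 3] = (-6.5787,-4.7151,0.7941)
J_ω[:, 3] = z_3
entry J[0][3] = -6.5787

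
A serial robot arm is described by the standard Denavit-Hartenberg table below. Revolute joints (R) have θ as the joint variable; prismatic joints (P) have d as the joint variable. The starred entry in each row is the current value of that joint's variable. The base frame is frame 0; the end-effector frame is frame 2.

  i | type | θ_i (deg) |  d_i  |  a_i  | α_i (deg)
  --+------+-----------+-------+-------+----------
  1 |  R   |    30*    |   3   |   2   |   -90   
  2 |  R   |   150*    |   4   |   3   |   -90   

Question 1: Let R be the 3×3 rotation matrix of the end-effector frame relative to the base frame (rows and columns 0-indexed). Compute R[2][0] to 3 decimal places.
End-effector x-axis (col 0 of R) = (-0.7500,-0.4330,-0.5000)
R[2][0] = -0.5000

-0.500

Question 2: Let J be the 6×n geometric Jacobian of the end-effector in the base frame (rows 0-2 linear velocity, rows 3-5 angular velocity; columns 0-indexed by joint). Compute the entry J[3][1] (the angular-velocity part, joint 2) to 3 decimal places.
-0.500

axis z_1 = (-0.5000,0.8660,0.0000); lever o_n−o_1 = (-4.2500,2.1651,-1.5000)
cross product → J_v[:, 1] = (-1.2990,-0.7500,2.5981)
J_ω[:, 1] = z_1
entry J[3][1] = -0.5000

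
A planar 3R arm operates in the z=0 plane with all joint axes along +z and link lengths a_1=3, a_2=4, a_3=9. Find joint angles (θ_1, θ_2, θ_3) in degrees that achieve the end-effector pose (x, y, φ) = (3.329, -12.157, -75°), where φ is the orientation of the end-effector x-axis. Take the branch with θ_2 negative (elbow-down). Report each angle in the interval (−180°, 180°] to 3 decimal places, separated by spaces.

wrist centre = target − a_3·(cos φ, sin φ) = (0.9996, -3.4637)
cos θ_2 = (12.9963−3²−4²)/(2·3·4) = -0.5002; θ_2 = -120.0103° (elbow-down)
β = atan2(-3.4637,0.9996) = -73.9016°; ψ = atan2(-3.4637,0.9994) = -73.9058°
θ_1 = β − ψ = 0.0042°
θ_3 = φ − θ_1 − θ_2 = 45.0061° (wrapped to (-180°,180°])

0.004 -120.010 45.006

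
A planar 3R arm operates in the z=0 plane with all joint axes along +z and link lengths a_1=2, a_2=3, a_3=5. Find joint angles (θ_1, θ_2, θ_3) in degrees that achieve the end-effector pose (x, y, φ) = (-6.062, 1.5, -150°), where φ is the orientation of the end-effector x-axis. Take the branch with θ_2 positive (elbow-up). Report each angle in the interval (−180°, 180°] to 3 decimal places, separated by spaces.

wrist centre = target − a_3·(cos φ, sin φ) = (-1.7319, 4.0000)
cos θ_2 = (18.9994−2²−3²)/(2·2·3) = 0.4999; θ_2 = 60.0034° (elbow-up)
β = atan2(4.0000,-1.7319) = 113.4111°; ψ = atan2(2.5982,3.4998) = 36.5889°
θ_1 = β − ψ = 76.8222°
θ_3 = φ − θ_1 − θ_2 = 73.1744° (wrapped to (-180°,180°])

76.822 60.003 73.174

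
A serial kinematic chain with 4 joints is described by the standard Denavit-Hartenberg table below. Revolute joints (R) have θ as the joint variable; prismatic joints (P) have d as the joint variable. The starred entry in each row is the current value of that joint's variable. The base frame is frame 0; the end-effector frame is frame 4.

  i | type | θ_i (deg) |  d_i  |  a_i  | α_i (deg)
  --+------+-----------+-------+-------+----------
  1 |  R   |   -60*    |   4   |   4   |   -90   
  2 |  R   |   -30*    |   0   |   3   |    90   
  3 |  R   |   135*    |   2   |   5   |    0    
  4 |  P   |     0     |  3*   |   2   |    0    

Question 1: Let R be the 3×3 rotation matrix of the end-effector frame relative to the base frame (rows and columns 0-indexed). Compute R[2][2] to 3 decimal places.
0.866

End-effector z-axis (col 2 of R) = (-0.2500,0.4330,0.8660)
R[2][2] = 0.8660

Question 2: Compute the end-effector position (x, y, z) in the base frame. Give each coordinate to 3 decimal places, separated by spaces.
after link 1: o_1 = (2.0000, -3.4641, 4.0000)
after link 2: o_2 = (3.2990, -5.7141, 5.5000)
after link 3: o_3 = (4.3300, -0.4287, 5.4643)
after link 4: o_4 = (4.1923, 2.6381, 7.3553)

4.192 2.638 7.355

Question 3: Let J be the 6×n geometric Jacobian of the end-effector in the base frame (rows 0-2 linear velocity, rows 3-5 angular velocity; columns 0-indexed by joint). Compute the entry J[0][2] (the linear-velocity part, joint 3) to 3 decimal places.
axis z_2 = (-0.2500,0.4330,0.8660); lever o_n−o_2 = (0.8933,8.3522,1.8553)
cross product → J_v[:, 2] = (-6.4299,1.2374,-2.4749)
J_ω[:, 2] = z_2
entry J[0][2] = -6.4299

-6.430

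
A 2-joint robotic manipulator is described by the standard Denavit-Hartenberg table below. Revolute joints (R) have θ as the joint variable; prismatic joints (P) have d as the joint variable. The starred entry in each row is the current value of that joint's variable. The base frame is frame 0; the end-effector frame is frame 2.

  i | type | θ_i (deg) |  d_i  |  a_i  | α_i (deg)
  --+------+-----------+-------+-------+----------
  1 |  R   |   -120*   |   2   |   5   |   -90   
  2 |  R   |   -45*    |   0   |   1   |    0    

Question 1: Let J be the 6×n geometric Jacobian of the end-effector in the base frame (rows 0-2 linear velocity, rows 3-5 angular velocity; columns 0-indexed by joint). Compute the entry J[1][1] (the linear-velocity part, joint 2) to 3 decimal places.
-0.612

axis z_1 = (0.8660,-0.5000,0.0000); lever o_n−o_1 = (-0.3536,-0.6124,0.7071)
cross product → J_v[:, 1] = (-0.3536,-0.6124,-0.7071)
J_ω[:, 1] = z_1
entry J[1][1] = -0.6124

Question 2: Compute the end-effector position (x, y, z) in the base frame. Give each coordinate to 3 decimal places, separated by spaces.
after link 1: o_1 = (-2.5000, -4.3301, 2.0000)
after link 2: o_2 = (-2.8536, -4.9425, 2.7071)

-2.854 -4.942 2.707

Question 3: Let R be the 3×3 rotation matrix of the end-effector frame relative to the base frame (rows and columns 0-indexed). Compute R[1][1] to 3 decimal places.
-0.612

End-effector y-axis (col 1 of R) = (-0.3536,-0.6124,-0.7071)
R[1][1] = -0.6124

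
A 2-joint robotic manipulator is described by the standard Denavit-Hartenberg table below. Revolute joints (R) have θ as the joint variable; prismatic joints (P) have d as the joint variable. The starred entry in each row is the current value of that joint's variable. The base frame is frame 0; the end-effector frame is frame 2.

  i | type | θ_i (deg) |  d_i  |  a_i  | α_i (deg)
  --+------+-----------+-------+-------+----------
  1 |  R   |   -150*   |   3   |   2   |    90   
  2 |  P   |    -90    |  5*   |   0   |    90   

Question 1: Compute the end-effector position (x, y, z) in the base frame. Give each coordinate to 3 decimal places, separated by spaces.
after link 1: o_1 = (-1.7321, -1.0000, 3.0000)
after link 2: o_2 = (-4.2321, 3.3301, 3.0000)

-4.232 3.330 3.000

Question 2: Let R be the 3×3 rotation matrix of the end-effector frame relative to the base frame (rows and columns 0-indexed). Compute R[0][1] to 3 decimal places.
End-effector y-axis (col 1 of R) = (-0.5000,0.8660,0.0000)
R[0][1] = -0.5000

-0.500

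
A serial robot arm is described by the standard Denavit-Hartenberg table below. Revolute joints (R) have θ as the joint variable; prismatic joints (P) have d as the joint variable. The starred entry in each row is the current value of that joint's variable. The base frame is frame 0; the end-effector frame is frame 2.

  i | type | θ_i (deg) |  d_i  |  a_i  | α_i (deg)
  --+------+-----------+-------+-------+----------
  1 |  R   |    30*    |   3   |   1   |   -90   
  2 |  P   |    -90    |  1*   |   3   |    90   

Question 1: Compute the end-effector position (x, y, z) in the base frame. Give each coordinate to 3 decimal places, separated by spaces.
0.366 1.366 6.000

after link 1: o_1 = (0.8660, 0.5000, 3.0000)
after link 2: o_2 = (0.3660, 1.3660, 6.0000)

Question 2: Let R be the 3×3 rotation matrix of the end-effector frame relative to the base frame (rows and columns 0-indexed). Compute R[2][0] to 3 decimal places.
End-effector x-axis (col 0 of R) = (0.0000,-0.0000,1.0000)
R[2][0] = 1.0000

1.000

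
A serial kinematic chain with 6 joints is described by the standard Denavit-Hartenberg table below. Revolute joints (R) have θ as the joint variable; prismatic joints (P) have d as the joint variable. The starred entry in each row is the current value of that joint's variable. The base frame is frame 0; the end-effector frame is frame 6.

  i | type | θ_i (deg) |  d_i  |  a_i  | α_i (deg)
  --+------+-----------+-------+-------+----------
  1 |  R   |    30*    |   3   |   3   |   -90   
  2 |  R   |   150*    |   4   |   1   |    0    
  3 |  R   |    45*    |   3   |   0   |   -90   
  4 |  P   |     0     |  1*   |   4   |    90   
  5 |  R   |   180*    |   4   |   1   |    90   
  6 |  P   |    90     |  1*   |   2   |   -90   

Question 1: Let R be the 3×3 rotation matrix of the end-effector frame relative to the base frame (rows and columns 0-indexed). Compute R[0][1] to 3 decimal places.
End-effector y-axis (col 1 of R) = (-0.2241,-0.1294,-0.9659)
R[0][1] = -0.2241

-0.224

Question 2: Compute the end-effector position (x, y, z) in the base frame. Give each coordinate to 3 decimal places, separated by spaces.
-6.713 11.135 5.208

after link 1: o_1 = (2.5981, 1.5000, 3.0000)
after link 2: o_2 = (-0.1519, 4.5311, 2.5000)
after link 3: o_3 = (-1.6519, 7.1292, 2.5000)
after link 4: o_4 = (-4.7738, 5.3267, 4.5012)
after link 5: o_5 = (-5.9373, 9.2738, 4.2424)
after link 6: o_6 = (-6.7132, 11.1352, 5.2083)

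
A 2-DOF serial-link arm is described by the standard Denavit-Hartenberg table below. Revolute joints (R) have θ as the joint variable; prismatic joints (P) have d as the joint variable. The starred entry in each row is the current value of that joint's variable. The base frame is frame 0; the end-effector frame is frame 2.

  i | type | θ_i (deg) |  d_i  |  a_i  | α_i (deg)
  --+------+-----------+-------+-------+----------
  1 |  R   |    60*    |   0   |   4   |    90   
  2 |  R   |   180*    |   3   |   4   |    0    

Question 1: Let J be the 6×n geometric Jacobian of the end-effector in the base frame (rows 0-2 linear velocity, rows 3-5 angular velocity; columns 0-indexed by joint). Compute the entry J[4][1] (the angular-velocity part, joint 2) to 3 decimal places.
axis z_1 = (0.8660,-0.5000,0.0000); lever o_n−o_1 = (0.5981,-4.9641,0.0000)
cross product → J_v[:, 1] = (-0.0000,-0.0000,-4.0000)
J_ω[:, 1] = z_1
entry J[4][1] = -0.5000

-0.500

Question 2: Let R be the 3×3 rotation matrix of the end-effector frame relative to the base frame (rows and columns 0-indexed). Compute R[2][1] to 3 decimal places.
End-effector y-axis (col 1 of R) = (-0.0000,-0.0000,-1.0000)
R[2][1] = -1.0000

-1.000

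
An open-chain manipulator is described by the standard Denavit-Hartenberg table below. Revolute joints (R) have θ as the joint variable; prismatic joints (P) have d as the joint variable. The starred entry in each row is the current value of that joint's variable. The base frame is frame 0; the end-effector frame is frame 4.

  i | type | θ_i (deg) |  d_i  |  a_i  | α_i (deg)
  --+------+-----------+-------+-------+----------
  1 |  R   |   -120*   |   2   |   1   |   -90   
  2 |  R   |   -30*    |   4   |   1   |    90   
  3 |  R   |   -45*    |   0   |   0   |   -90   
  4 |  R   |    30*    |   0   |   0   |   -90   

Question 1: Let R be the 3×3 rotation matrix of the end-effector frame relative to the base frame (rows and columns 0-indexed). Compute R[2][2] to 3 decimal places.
-0.927

End-effector z-axis (col 2 of R) = (0.2428,-0.2866,-0.9268)
R[2][2] = -0.9268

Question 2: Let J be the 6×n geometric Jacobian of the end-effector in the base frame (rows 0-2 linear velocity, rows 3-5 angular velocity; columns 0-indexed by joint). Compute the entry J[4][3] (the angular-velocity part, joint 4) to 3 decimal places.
-0.884

axis z_3 = (0.3062,-0.8839,0.3536); lever o_n−o_3 = (0.0000,0.0000,0.0000)
cross product → J_v[:, 3] = (-0.0000,0.0000,0.0000)
J_ω[:, 3] = z_3
entry J[4][3] = -0.8839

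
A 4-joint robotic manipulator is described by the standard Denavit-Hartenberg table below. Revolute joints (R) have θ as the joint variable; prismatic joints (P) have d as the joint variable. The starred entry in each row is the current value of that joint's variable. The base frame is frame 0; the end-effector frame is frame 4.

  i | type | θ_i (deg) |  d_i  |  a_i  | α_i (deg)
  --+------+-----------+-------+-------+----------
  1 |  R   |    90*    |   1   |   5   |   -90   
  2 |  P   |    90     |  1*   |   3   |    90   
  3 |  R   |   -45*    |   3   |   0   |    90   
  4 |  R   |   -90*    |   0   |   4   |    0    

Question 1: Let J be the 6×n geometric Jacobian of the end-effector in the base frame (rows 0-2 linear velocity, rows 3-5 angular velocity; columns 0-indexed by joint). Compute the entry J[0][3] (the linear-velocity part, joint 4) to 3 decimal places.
2.828

axis z_3 = (0.7071,0.0000,0.7071); lever o_n−o_3 = (0.0000,-4.0000,-0.0000)
cross product → J_v[:, 3] = (2.8284,0.0000,-2.8284)
J_ω[:, 3] = z_3
entry J[0][3] = 2.8284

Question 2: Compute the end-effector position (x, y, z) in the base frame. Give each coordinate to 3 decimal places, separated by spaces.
after link 1: o_1 = (0.0000, 5.0000, 1.0000)
after link 2: o_2 = (-1.0000, 5.0000, -2.0000)
after link 3: o_3 = (-1.0000, 8.0000, -2.0000)
after link 4: o_4 = (-1.0000, 4.0000, -2.0000)

-1.000 4.000 -2.000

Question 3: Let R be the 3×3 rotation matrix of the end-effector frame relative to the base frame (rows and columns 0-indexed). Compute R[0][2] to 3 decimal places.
0.707

End-effector z-axis (col 2 of R) = (0.7071,0.0000,0.7071)
R[0][2] = 0.7071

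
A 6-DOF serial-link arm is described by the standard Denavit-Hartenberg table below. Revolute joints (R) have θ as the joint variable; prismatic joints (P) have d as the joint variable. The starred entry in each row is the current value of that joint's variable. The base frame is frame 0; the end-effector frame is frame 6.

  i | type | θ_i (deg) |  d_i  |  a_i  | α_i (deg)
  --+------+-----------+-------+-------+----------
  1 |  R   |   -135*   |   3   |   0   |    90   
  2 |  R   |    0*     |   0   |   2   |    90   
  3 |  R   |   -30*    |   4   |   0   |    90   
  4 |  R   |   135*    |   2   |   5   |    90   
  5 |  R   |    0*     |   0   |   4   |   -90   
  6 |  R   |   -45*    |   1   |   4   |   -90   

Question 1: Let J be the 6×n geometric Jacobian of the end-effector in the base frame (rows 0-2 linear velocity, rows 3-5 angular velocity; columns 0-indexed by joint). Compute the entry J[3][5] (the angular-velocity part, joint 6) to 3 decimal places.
axis z_5 = (0.9659,-0.2588,-0.0000); lever o_n−o_5 = (0.9659,-0.2588,-4.0000)
cross product → J_v[:, 5] = (1.0353,3.8637,0.0000)
J_ω[:, 5] = z_5
entry J[3][5] = 0.9659

0.966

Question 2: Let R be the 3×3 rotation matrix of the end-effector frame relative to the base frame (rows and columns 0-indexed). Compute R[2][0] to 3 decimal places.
-1.000

End-effector x-axis (col 0 of R) = (-0.0000,0.0000,-1.0000)
R[2][0] = -1.0000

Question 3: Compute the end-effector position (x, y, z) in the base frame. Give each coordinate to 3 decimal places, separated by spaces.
3.131 3.956 -11.364

after link 1: o_1 = (0.0000, 0.0000, 3.0000)
after link 2: o_2 = (-1.4142, -1.4142, 3.0000)
after link 3: o_3 = (-1.4142, -1.4142, -1.0000)
after link 4: o_4 = (1.4327, 1.4832, -4.5355)
after link 5: o_5 = (2.1648, 4.2153, -7.3640)
after link 6: o_6 = (3.1307, 3.9564, -11.3640)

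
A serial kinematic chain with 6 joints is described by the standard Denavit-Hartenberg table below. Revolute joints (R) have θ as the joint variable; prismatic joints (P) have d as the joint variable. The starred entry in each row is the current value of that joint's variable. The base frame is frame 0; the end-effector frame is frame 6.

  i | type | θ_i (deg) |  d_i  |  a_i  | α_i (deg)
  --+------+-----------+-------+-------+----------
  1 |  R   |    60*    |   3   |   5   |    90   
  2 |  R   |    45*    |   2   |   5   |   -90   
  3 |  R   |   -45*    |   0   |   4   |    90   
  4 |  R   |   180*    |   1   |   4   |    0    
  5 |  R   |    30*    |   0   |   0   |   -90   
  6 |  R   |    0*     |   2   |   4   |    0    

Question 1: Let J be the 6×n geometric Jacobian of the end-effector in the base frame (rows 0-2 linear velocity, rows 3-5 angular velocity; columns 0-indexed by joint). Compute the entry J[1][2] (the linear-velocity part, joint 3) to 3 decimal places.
axis z_2 = (-0.3536,-0.6124,0.7071); lever o_n−o_2 = (-0.4431,1.3030,-4.3710)
cross product → J_v[:, 2] = (1.7553,-1.8587,-0.7321)
J_ω[:, 2] = z_2
entry J[1][2] = -1.8587

-1.859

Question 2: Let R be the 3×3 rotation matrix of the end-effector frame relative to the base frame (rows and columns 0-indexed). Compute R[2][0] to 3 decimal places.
-0.787

End-effector x-axis (col 0 of R) = (-0.5701,0.2374,-0.7866)
R[2][0] = -0.7866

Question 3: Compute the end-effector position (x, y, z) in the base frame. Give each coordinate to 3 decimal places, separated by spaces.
after link 1: o_1 = (2.5000, 4.3301, 3.0000)
after link 2: o_2 = (5.9998, 6.3920, 6.5355)
after link 3: o_3 = (9.4493, 6.7098, 8.5355)
after link 4: o_4 = (6.3622, 5.6054, 6.0355)
after link 5: o_5 = (6.3622, 5.6054, 6.0355)
after link 6: o_6 = (5.5567, 7.6950, 2.1645)

5.557 7.695 2.165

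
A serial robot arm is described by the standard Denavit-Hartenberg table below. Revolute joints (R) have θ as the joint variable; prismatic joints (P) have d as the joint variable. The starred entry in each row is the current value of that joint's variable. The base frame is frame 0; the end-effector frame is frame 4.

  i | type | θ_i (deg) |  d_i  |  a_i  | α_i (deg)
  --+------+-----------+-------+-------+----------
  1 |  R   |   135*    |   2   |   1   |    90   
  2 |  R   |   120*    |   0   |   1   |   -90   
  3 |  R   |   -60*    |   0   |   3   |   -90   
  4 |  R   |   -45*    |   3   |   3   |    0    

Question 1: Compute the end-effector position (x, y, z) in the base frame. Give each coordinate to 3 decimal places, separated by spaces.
after link 1: o_1 = (-0.7071, 0.7071, 2.0000)
after link 2: o_2 = (-0.3536, 0.3536, 2.8660)
after link 3: o_3 = (2.0139, 1.6603, 4.1651)
after link 4: o_4 = (4.8449, -0.6939, 6.2730)

4.845 -0.694 6.273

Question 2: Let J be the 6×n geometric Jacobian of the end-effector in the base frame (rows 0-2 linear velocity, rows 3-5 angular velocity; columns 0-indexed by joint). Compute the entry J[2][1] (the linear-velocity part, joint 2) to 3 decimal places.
-4.916

axis z_1 = (0.7071,0.7071,0.0000); lever o_n−o_1 = (5.5520,-1.4010,4.2730)
cross product → J_v[:, 1] = (3.0214,-3.0214,-4.9165)
J_ω[:, 1] = z_1
entry J[2][1] = -4.9165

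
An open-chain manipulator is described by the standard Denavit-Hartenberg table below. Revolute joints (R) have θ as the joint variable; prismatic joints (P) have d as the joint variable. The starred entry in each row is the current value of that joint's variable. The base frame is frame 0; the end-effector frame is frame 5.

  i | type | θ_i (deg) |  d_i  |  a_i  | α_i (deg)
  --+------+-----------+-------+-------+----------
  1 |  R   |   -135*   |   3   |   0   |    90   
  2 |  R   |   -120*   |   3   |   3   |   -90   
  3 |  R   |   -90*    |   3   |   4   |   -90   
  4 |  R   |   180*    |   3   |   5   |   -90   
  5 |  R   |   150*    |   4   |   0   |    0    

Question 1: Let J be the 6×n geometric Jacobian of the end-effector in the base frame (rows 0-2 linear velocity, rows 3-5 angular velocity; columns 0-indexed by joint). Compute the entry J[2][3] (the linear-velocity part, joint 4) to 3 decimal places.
axis z_3 = (0.3536,0.3536,-0.8660); lever o_n−o_3 = (2.1467,-4.9244,-4.5981)
cross product → J_v[:, 3] = (-5.8903,-0.2334,-2.5000)
J_ω[:, 3] = z_3
entry J[2][3] = -2.5000

-2.500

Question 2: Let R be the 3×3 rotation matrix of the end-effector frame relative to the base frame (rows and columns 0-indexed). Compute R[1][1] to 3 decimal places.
0.660

End-effector y-axis (col 1 of R) = (-0.0474,0.6597,-0.7500)
R[1][1] = 0.6597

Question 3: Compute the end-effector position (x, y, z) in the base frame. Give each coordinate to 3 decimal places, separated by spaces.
after link 1: o_1 = (0.0000, 0.0000, 3.0000)
after link 2: o_2 = (-1.0607, 3.1820, 0.4019)
after link 3: o_3 = (-5.7262, 4.1733, -1.0981)
after link 4: o_4 = (-1.1300, 1.6984, -3.6962)
after link 5: o_5 = (-3.5795, -0.7511, -5.6962)

-3.580 -0.751 -5.696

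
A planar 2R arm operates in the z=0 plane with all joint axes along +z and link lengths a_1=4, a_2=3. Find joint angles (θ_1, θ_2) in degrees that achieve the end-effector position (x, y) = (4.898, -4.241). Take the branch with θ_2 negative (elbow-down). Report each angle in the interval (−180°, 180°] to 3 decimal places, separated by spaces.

cos θ_2 = (41.9765−4²−3²)/(2·4·3) = 0.7074; θ_2 = -44.9800° (elbow-down)
β = atan2(-4.2410,4.8980) = -40.8881°; ψ = atan2(-2.1206,6.1221) = -19.1052°
θ_1 = β − ψ = -21.7829°

-21.783 -44.980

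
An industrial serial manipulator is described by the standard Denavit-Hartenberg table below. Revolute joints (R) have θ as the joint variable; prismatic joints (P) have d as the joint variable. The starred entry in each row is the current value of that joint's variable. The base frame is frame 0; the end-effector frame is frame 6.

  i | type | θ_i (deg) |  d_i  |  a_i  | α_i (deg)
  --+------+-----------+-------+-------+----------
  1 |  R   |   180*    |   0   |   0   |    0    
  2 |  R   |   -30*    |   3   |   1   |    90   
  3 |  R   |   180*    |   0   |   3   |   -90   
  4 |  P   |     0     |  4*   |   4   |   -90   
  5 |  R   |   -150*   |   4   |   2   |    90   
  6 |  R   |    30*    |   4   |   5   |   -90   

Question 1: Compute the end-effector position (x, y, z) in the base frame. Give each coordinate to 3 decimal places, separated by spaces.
-4.533 -4.888 -0.701

after link 1: o_1 = (0.0000, 0.0000, 0.0000)
after link 2: o_2 = (-0.8660, 0.5000, 3.0000)
after link 3: o_3 = (1.7321, -1.0000, 3.0000)
after link 4: o_4 = (5.1962, -3.0000, -1.0000)
after link 5: o_5 = (1.6962, -5.5981, -2.0000)
after link 6: o_6 = (-4.5335, -4.8881, -0.7010)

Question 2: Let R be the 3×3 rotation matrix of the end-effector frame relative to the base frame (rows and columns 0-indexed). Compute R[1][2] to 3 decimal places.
End-effector z-axis (col 2 of R) = (-0.0580,-0.9665,0.2500)
R[1][2] = -0.9665

-0.967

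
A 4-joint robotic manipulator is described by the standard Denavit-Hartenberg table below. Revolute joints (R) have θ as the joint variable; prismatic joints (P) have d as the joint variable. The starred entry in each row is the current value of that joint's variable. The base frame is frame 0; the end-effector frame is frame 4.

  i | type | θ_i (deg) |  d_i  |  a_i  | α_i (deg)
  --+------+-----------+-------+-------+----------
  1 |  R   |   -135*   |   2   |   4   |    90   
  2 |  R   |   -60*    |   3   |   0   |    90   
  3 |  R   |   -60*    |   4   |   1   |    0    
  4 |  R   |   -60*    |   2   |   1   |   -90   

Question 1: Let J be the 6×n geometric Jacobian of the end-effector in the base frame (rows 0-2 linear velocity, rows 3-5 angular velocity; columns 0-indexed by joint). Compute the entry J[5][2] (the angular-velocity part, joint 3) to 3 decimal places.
-0.500

axis z_2 = (0.6124,0.6124,-0.5000); lever o_n−o_2 = (4.8990,2.4495,-3.0000)
cross product → J_v[:, 2] = (-0.6124,-0.6124,-1.5000)
J_ω[:, 2] = z_2
entry J[5][2] = -0.5000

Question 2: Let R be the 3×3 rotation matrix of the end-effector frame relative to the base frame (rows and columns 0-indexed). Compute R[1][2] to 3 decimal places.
End-effector z-axis (col 2 of R) = (0.0474,-0.6597,-0.7500)
R[1][2] = -0.6597

-0.660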